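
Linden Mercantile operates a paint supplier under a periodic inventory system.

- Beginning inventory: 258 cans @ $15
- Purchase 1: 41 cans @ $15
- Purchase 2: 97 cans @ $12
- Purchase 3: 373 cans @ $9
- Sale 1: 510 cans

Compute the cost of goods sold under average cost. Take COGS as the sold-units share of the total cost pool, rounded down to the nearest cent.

COGS = $5,972.76

Sale 1, sell 510: 510/769 × $9,006.00 → $5,972.76
Ending inventory (cost pool remaining) = $3,033.24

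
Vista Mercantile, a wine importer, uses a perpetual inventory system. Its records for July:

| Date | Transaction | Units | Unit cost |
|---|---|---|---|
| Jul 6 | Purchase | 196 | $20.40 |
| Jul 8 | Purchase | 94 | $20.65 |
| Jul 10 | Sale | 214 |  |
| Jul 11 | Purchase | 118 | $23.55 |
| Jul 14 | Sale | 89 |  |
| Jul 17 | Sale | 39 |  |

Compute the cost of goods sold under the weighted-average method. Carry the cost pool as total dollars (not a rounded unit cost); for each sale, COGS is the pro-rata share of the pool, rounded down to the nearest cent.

COGS = $7,243.44

After Jul 6: 196 on hand, pool $3,998.40 (≈ $20.4000 each)
After Jul 8: 290 on hand, pool $5,939.50 (≈ $20.4810 each)
Jul 10, sell 214: 214/290 × $5,939.50 → $4,382.94
After Jul 11: 194 on hand, pool $4,335.46 (≈ $22.3477 each)
Jul 14, sell 89: 89/194 × $4,335.46 → $1,988.94
Jul 17, sell 39: 39/105 × $2,346.52 → $871.56
Total COGS = $4,382.94 + $1,988.94 + $871.56 = $7,243.44
Ending inventory (cost pool remaining) = $1,474.96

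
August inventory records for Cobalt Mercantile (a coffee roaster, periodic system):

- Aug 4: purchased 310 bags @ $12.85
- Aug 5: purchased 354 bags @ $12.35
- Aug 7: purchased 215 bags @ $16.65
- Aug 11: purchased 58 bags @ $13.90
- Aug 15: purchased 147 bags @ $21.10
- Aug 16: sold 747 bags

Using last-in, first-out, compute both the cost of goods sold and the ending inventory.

Aug 16, 747 sold [LIFO — newest first]: 147 @ $21.10 + 58 @ $13.90 + 215 @ $16.65 + 327 @ $12.35 = $11,526.10
Ending inventory: 310 @ $12.85 + 27 @ $12.35 = $4,316.95

COGS = $11,526.10; ending inventory = $4,316.95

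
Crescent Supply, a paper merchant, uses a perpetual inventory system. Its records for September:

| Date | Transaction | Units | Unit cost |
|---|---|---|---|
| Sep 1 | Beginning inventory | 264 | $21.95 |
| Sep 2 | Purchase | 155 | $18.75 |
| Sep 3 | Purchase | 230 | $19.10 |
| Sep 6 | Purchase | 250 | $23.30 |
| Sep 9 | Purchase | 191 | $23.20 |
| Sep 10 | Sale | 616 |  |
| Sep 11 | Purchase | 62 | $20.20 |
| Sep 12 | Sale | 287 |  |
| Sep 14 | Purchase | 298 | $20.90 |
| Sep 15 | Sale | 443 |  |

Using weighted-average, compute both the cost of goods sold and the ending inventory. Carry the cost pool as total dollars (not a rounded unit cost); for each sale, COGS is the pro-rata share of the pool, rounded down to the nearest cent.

After Sep 1: 264 on hand, pool $5,794.80 (≈ $21.9500 each)
After Sep 2: 419 on hand, pool $8,701.05 (≈ $20.7662 each)
After Sep 3: 649 on hand, pool $13,094.05 (≈ $20.1757 each)
After Sep 6: 899 on hand, pool $18,919.05 (≈ $21.0445 each)
After Sep 9: 1090 on hand, pool $23,350.25 (≈ $21.4222 each)
Sep 10, sell 616: 616/1090 × $23,350.25 → $13,196.10
After Sep 11: 536 on hand, pool $11,406.55 (≈ $21.2809 each)
Sep 12, sell 287: 287/536 × $11,406.55 → $6,107.61
After Sep 14: 547 on hand, pool $11,527.14 (≈ $21.0734 each)
Sep 15, sell 443: 443/547 × $11,527.14 → $9,335.50
Total COGS = $13,196.10 + $6,107.61 + $9,335.50 = $28,639.21
Ending inventory (cost pool remaining) = $2,191.64

COGS = $28,639.21; ending inventory = $2,191.64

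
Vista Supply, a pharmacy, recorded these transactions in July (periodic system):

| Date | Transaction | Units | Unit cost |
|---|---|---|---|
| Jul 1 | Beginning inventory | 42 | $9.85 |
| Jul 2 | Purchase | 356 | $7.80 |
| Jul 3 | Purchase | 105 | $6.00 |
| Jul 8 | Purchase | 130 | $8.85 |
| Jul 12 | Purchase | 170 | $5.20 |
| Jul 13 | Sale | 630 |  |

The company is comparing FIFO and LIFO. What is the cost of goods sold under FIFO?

FIFO COGS: 42 @ $9.85 + 356 @ $7.80 + 105 @ $6.00 + 127 @ $8.85 = $4,944.45
LIFO COGS: 170 @ $5.20 + 130 @ $8.85 + 105 @ $6.00 + 225 @ $7.80 = $4,419.50

COGS = $4,944.45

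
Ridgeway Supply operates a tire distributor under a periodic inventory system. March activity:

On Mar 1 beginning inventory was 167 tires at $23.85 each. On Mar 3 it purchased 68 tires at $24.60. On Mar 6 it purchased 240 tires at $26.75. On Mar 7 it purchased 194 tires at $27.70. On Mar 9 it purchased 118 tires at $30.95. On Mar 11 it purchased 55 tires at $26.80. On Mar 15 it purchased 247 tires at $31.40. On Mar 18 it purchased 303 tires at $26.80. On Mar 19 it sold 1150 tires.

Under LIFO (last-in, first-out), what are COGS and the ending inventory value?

Mar 19, 1150 sold [LIFO — newest first]: 303 @ $26.80 + 247 @ $31.40 + 55 @ $26.80 + 118 @ $30.95 + 194 @ $27.70 + 233 @ $26.75 = $32,608.85
Ending inventory: 167 @ $23.85 + 68 @ $24.60 + 7 @ $26.75 = $5,843.00

COGS = $32,608.85; ending inventory = $5,843.00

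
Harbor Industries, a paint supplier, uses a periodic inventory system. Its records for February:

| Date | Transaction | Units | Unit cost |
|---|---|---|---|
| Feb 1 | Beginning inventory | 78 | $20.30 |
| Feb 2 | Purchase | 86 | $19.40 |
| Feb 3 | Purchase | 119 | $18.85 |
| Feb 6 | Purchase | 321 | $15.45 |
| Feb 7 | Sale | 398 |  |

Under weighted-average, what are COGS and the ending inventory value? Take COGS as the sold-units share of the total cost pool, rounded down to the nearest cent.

Feb 7, sell 398: 398/604 × $10,454.40 → $6,888.82
Ending inventory (cost pool remaining) = $3,565.58

COGS = $6,888.82; ending inventory = $3,565.58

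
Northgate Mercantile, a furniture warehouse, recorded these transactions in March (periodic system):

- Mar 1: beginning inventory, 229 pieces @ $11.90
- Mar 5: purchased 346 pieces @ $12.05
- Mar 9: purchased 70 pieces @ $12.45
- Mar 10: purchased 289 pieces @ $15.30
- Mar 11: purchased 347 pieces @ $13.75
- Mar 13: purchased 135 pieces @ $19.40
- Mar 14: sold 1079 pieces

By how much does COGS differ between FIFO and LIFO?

FIFO COGS: 229 @ $11.90 + 346 @ $12.05 + 70 @ $12.45 + 289 @ $15.30 + 145 @ $13.75 = $14,181.35
LIFO COGS: 135 @ $19.40 + 347 @ $13.75 + 289 @ $15.30 + 70 @ $12.45 + 238 @ $12.05 = $15,551.35
Difference = |$14,181.35 − $15,551.35| = $1,370.00

$1,370.00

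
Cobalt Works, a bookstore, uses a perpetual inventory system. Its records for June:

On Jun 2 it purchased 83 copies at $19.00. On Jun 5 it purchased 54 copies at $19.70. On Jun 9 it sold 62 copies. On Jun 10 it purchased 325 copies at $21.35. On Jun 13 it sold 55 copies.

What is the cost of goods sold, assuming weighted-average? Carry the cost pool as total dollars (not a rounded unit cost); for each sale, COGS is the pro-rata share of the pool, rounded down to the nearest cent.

COGS = $2,347.96

After Jun 2: 83 on hand, pool $1,577.00 (≈ $19.0000 each)
After Jun 5: 137 on hand, pool $2,640.80 (≈ $19.2759 each)
Jun 9, sell 62: 62/137 × $2,640.80 → $1,195.10
After Jun 10: 400 on hand, pool $8,384.45 (≈ $20.9611 each)
Jun 13, sell 55: 55/400 × $8,384.45 → $1,152.86
Total COGS = $1,195.10 + $1,152.86 = $2,347.96
Ending inventory (cost pool remaining) = $7,231.59
Check: goods available $9,579.55 = COGS $2,347.96 + ending $7,231.59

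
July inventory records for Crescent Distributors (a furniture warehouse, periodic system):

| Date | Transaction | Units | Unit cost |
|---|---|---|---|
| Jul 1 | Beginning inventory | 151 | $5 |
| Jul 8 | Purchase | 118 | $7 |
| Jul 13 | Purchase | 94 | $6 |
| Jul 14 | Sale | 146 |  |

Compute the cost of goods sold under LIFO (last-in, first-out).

Jul 14, 146 sold [LIFO — newest first]: 94 @ $6 + 52 @ $7 = $928
Ending inventory: 151 @ $5 + 66 @ $7 = $1,217

COGS = $928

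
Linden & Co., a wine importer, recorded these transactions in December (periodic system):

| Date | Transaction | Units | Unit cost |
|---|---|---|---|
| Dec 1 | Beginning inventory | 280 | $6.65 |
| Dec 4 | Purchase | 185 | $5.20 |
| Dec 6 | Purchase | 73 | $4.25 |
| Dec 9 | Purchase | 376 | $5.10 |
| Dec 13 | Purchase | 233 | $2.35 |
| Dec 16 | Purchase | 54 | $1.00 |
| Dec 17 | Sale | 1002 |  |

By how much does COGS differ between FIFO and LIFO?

FIFO COGS: 280 @ $6.65 + 185 @ $5.20 + 73 @ $4.25 + 376 @ $5.10 + 88 @ $2.35 = $5,258.65
LIFO COGS: 54 @ $1.00 + 233 @ $2.35 + 376 @ $5.10 + 73 @ $4.25 + 185 @ $5.20 + 81 @ $6.65 = $4,330.05
Difference = |$5,258.65 − $4,330.05| = $928.60

$928.60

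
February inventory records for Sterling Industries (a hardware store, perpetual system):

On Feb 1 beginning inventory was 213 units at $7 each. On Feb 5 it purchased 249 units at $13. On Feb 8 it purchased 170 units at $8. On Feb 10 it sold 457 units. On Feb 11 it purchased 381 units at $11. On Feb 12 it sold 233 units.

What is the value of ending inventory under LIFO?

Ending inventory = $2,853

Feb 10, 457 sold [LIFO — newest first]: 170 @ $8 + 249 @ $13 + 38 @ $7 = $4,863
Feb 12, 233 sold [LIFO — newest first]: 233 @ $11 = $2,563
Total COGS = $4,863 + $2,563 = $7,426
Ending inventory: 175 @ $7 + 148 @ $11 = $2,853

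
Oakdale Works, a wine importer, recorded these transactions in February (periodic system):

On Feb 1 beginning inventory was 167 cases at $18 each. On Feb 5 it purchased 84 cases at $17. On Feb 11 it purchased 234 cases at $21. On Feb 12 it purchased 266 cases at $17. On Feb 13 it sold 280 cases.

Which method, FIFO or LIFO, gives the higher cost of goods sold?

FIFO

FIFO COGS: 167 @ $18 + 84 @ $17 + 29 @ $21 = $5,043
LIFO COGS: 266 @ $17 + 14 @ $21 = $4,816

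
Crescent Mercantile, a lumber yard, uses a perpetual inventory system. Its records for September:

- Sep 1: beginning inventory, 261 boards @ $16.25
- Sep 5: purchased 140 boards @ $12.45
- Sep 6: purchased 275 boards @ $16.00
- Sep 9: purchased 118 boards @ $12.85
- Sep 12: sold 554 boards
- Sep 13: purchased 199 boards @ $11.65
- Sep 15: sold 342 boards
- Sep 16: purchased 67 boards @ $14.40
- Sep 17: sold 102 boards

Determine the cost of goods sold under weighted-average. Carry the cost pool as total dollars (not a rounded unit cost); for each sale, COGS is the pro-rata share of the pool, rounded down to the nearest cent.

After Sep 1: 261 on hand, pool $4,241.25 (≈ $16.2500 each)
After Sep 5: 401 on hand, pool $5,984.25 (≈ $14.9233 each)
After Sep 6: 676 on hand, pool $10,384.25 (≈ $15.3613 each)
After Sep 9: 794 on hand, pool $11,900.55 (≈ $14.9881 each)
Sep 12, sell 554: 554/794 × $11,900.55 → $8,303.40
After Sep 13: 439 on hand, pool $5,915.50 (≈ $13.4749 each)
Sep 15, sell 342: 342/439 × $5,915.50 → $4,608.43
After Sep 16: 164 on hand, pool $2,271.87 (≈ $13.8529 each)
Sep 17, sell 102: 102/164 × $2,271.87 → $1,412.99
Total COGS = $8,303.40 + $4,608.43 + $1,412.99 = $14,324.82
Ending inventory (cost pool remaining) = $858.88

COGS = $14,324.82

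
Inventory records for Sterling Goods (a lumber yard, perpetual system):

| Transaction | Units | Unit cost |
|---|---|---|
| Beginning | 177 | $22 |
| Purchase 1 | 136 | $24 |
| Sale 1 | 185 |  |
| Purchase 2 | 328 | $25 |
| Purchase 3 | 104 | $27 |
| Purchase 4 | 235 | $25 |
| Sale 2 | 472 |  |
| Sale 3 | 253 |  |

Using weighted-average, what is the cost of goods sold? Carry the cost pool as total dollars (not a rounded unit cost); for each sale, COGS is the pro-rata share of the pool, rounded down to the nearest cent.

COGS = $22,296.70

After Beginning: 177 on hand, pool $3,894.00 (≈ $22.0000 each)
After Purchase 1: 313 on hand, pool $7,158.00 (≈ $22.8690 each)
Sale 1, sell 185: 185/313 × $7,158.00 → $4,230.76
After Purchase 2: 456 on hand, pool $11,127.24 (≈ $24.4018 each)
After Purchase 3: 560 on hand, pool $13,935.24 (≈ $24.8844 each)
After Purchase 4: 795 on hand, pool $19,810.24 (≈ $24.9185 each)
Sale 2, sell 472: 472/795 × $19,810.24 → $11,761.55
Sale 3, sell 253: 253/323 × $8,048.69 → $6,304.39
Total COGS = $4,230.76 + $11,761.55 + $6,304.39 = $22,296.70
Ending inventory (cost pool remaining) = $1,744.30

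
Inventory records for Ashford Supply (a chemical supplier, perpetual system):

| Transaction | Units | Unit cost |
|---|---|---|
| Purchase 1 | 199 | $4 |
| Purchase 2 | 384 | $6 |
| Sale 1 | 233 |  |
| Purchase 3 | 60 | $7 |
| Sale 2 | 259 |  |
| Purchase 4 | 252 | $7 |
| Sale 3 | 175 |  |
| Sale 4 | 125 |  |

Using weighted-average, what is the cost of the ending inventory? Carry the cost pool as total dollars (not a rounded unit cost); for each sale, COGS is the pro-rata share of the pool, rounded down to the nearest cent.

Ending inventory = $665.57

After Purchase 1: 199 on hand, pool $796.00 (≈ $4.0000 each)
After Purchase 2: 583 on hand, pool $3,100.00 (≈ $5.3173 each)
Sale 1, sell 233: 233/583 × $3,100.00 → $1,238.93
After Purchase 3: 410 on hand, pool $2,281.07 (≈ $5.5636 each)
Sale 2, sell 259: 259/410 × $2,281.07 → $1,440.96
After Purchase 4: 403 on hand, pool $2,604.11 (≈ $6.4618 each)
Sale 3, sell 175: 175/403 × $2,604.11 → $1,130.81
Sale 4, sell 125: 125/228 × $1,473.30 → $807.73
Total COGS = $1,238.93 + $1,440.96 + $1,130.81 + $807.73 = $4,618.43
Ending inventory (cost pool remaining) = $665.57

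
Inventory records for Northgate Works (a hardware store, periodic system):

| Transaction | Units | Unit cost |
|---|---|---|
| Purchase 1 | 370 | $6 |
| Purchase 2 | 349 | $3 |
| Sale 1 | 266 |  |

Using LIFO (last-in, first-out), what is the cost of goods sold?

COGS = $798

Sale 1 (266) [LIFO — newest first]: 266 @ $3 = $798
Ending inventory: 370 @ $6 + 83 @ $3 = $2,469
Check: goods available $3,267 = COGS $798 + ending $2,469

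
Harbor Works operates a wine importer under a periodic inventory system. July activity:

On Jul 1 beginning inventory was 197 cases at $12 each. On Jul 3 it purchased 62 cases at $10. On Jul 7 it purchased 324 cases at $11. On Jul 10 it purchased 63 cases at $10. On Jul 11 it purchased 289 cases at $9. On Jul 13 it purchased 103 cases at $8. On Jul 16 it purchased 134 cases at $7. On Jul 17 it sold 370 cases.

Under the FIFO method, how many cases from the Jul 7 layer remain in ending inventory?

Jul 17, 370 sold [FIFO — oldest first]: 197 @ $12 + 62 @ $10 + 111 @ $11 = $4,205
Ending inventory: 213 @ $11 + 63 @ $10 + 289 @ $9 + 103 @ $8 + 134 @ $7 = $7,336

213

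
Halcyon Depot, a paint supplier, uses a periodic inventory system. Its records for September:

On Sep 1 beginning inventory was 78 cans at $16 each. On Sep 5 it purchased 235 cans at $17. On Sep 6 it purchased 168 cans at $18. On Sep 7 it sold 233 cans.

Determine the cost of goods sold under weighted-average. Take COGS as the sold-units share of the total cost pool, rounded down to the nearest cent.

Sep 7, sell 233: 233/481 × $8,267.00 → $4,004.59
Ending inventory (cost pool remaining) = $4,262.41

COGS = $4,004.59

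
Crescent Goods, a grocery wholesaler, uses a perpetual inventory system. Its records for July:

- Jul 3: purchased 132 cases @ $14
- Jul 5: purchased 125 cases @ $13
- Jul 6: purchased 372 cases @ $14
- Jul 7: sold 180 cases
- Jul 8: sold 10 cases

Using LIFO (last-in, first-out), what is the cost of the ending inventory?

Jul 7, 180 sold [LIFO — newest first]: 180 @ $14 = $2,520
Jul 8, 10 sold [LIFO — newest first]: 10 @ $14 = $140
Total COGS = $2,520 + $140 = $2,660
Ending inventory: 132 @ $14 + 125 @ $13 + 182 @ $14 = $6,021

Ending inventory = $6,021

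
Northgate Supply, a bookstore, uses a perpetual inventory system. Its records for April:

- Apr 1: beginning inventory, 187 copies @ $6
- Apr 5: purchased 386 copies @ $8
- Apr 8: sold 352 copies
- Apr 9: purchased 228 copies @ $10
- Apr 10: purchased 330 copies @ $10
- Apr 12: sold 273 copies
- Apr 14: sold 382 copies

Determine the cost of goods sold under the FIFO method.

COGS = $8,550

Apr 8, 352 sold [FIFO — oldest first]: 187 @ $6 + 165 @ $8 = $2,442
Apr 12, 273 sold [FIFO — oldest first]: 221 @ $8 + 52 @ $10 = $2,288
Apr 14, 382 sold [FIFO — oldest first]: 176 @ $10 + 206 @ $10 = $3,820
Total COGS = $2,442 + $2,288 + $3,820 = $8,550
Ending inventory: 124 @ $10 = $1,240
Check: goods available $9,790 = COGS $8,550 + ending $1,240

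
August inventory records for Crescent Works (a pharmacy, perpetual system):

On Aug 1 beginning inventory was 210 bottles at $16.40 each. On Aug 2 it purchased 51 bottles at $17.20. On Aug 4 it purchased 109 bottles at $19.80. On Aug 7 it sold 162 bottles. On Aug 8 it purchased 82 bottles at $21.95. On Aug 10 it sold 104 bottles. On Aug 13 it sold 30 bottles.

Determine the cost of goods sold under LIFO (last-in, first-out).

COGS = $5,720.90

Aug 7, 162 sold [LIFO — newest first]: 109 @ $19.80 + 51 @ $17.20 + 2 @ $16.40 = $3,068.20
Aug 10, 104 sold [LIFO — newest first]: 82 @ $21.95 + 22 @ $16.40 = $2,160.70
Aug 13, 30 sold [LIFO — newest first]: 30 @ $16.40 = $492.00
Total COGS = $3,068.20 + $2,160.70 + $492.00 = $5,720.90
Ending inventory: 156 @ $16.40 = $2,558.40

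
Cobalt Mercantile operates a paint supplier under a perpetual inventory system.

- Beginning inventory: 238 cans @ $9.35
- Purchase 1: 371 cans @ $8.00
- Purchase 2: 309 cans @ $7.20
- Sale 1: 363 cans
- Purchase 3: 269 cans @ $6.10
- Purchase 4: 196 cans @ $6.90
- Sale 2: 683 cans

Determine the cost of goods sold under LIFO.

COGS = $7,394.10

Sale 1 (363) [LIFO — newest first]: 309 @ $7.20 + 54 @ $8.00 = $2,656.80
Sale 2 (683) [LIFO — newest first]: 196 @ $6.90 + 269 @ $6.10 + 218 @ $8.00 = $4,737.30
Total COGS = $2,656.80 + $4,737.30 = $7,394.10
Ending inventory: 238 @ $9.35 + 99 @ $8.00 = $3,017.30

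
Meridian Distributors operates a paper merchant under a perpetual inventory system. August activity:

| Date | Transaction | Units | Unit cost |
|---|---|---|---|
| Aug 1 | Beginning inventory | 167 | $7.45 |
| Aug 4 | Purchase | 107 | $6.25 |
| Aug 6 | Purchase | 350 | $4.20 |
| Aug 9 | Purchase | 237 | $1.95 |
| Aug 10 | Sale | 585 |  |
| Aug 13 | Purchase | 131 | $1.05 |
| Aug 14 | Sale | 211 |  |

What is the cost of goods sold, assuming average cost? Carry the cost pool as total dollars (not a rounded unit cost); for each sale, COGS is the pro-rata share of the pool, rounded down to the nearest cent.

COGS = $3,322.79

After Aug 1: 167 on hand, pool $1,244.15 (≈ $7.4500 each)
After Aug 4: 274 on hand, pool $1,912.90 (≈ $6.9814 each)
After Aug 6: 624 on hand, pool $3,382.90 (≈ $5.4213 each)
After Aug 9: 861 on hand, pool $3,845.05 (≈ $4.4658 each)
Aug 10, sell 585: 585/861 × $3,845.05 → $2,612.49
After Aug 13: 407 on hand, pool $1,370.11 (≈ $3.3664 each)
Aug 14, sell 211: 211/407 × $1,370.11 → $710.30
Total COGS = $2,612.49 + $710.30 = $3,322.79
Ending inventory (cost pool remaining) = $659.81
Check: goods available $3,982.60 = COGS $3,322.79 + ending $659.81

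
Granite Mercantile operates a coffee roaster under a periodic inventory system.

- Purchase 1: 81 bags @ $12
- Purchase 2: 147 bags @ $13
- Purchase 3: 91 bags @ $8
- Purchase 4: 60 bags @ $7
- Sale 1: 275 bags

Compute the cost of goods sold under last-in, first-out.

COGS = $2,760

Sale 1 (275) [LIFO — newest first]: 60 @ $7 + 91 @ $8 + 124 @ $13 = $2,760
Ending inventory: 81 @ $12 + 23 @ $13 = $1,271
Check: goods available $4,031 = COGS $2,760 + ending $1,271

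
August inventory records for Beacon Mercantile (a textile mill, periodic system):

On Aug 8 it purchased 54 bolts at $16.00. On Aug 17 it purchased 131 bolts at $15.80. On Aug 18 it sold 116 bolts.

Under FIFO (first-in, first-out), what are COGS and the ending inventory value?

COGS = $1,843.60; ending inventory = $1,090.20

Aug 18, 116 sold [FIFO — oldest first]: 54 @ $16.00 + 62 @ $15.80 = $1,843.60
Ending inventory: 69 @ $15.80 = $1,090.20
Check: goods available $2,933.80 = COGS $1,843.60 + ending $1,090.20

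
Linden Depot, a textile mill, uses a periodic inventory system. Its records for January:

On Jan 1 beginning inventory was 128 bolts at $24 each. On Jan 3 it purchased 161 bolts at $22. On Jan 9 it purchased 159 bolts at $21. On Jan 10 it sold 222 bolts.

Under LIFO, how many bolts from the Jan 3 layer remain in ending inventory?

Jan 10, 222 sold [LIFO — newest first]: 159 @ $21 + 63 @ $22 = $4,725
Ending inventory: 128 @ $24 + 98 @ $22 = $5,228

98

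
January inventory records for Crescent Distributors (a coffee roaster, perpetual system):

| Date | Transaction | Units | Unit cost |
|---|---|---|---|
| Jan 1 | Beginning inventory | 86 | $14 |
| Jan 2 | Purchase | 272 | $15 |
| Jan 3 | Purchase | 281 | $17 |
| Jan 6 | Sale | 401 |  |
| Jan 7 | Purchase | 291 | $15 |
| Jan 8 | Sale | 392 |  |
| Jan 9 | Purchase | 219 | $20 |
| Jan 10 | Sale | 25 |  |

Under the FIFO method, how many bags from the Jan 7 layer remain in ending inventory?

112

Jan 6, 401 sold [FIFO — oldest first]: 86 @ $14 + 272 @ $15 + 43 @ $17 = $6,015
Jan 8, 392 sold [FIFO — oldest first]: 238 @ $17 + 154 @ $15 = $6,356
Jan 10, 25 sold [FIFO — oldest first]: 25 @ $15 = $375
Total COGS = $6,015 + $6,356 + $375 = $12,746
Ending inventory: 112 @ $15 + 219 @ $20 = $6,060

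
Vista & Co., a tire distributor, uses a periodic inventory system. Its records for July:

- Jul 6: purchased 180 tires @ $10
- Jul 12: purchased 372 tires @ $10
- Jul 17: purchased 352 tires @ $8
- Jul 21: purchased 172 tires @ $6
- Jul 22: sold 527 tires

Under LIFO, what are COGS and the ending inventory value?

COGS = $3,878; ending inventory = $5,490

Jul 22, 527 sold [LIFO — newest first]: 172 @ $6 + 352 @ $8 + 3 @ $10 = $3,878
Ending inventory: 180 @ $10 + 369 @ $10 = $5,490
Check: goods available $9,368 = COGS $3,878 + ending $5,490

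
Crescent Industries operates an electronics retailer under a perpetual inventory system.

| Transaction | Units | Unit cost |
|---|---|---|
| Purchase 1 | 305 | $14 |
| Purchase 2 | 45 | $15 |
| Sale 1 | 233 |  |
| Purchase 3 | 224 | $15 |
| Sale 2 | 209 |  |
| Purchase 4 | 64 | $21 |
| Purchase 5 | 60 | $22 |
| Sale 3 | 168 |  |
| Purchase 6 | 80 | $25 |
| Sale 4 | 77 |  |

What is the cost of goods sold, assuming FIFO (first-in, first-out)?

COGS = $10,727

Sale 1 (233) [FIFO — oldest first]: 233 @ $14 = $3,262
Sale 2 (209) [FIFO — oldest first]: 72 @ $14 + 45 @ $15 + 92 @ $15 = $3,063
Sale 3 (168) [FIFO — oldest first]: 132 @ $15 + 36 @ $21 = $2,736
Sale 4 (77) [FIFO — oldest first]: 28 @ $21 + 49 @ $22 = $1,666
Total COGS = $3,262 + $3,063 + $2,736 + $1,666 = $10,727
Ending inventory: 11 @ $22 + 80 @ $25 = $2,242
Check: goods available $12,969 = COGS $10,727 + ending $2,242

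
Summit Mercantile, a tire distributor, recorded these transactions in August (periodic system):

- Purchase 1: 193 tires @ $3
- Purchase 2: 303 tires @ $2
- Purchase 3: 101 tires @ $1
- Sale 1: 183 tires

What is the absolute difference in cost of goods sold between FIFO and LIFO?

FIFO COGS: 183 @ $3 = $549
LIFO COGS: 101 @ $1 + 82 @ $2 = $265
Difference = |$549 − $265| = $284

$284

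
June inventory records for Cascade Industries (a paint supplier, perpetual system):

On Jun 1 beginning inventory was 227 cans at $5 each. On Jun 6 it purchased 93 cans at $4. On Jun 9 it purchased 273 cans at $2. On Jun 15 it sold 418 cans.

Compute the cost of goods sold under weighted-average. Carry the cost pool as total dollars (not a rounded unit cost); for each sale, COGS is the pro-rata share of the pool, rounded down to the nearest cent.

COGS = $1,447.13

After Jun 1: 227 on hand, pool $1,135.00 (≈ $5.0000 each)
After Jun 6: 320 on hand, pool $1,507.00 (≈ $4.7094 each)
After Jun 9: 593 on hand, pool $2,053.00 (≈ $3.4621 each)
Jun 15, sell 418: 418/593 × $2,053.00 → $1,447.13
Ending inventory (cost pool remaining) = $605.87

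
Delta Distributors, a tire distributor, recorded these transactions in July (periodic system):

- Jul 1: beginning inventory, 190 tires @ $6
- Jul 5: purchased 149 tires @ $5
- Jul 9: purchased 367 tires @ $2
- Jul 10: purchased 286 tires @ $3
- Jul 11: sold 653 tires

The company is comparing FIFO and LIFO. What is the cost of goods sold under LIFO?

COGS = $1,592

FIFO COGS: 190 @ $6 + 149 @ $5 + 314 @ $2 = $2,513
LIFO COGS: 286 @ $3 + 367 @ $2 = $1,592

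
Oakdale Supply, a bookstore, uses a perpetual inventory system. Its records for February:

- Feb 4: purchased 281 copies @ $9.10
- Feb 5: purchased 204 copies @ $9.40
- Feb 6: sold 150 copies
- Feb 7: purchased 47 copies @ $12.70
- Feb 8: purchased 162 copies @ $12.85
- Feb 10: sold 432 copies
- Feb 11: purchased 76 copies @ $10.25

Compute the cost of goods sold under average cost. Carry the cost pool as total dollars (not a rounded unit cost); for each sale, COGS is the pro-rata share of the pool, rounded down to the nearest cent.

After Feb 4: 281 on hand, pool $2,557.10 (≈ $9.1000 each)
After Feb 5: 485 on hand, pool $4,474.70 (≈ $9.2262 each)
Feb 6, sell 150: 150/485 × $4,474.70 → $1,383.92
After Feb 7: 382 on hand, pool $3,687.68 (≈ $9.6536 each)
After Feb 8: 544 on hand, pool $5,769.38 (≈ $10.6055 each)
Feb 10, sell 432: 432/544 × $5,769.38 → $4,581.56
After Feb 11: 188 on hand, pool $1,966.82 (≈ $10.4618 each)
Total COGS = $1,383.92 + $4,581.56 = $5,965.48
Ending inventory (cost pool remaining) = $1,966.82

COGS = $5,965.48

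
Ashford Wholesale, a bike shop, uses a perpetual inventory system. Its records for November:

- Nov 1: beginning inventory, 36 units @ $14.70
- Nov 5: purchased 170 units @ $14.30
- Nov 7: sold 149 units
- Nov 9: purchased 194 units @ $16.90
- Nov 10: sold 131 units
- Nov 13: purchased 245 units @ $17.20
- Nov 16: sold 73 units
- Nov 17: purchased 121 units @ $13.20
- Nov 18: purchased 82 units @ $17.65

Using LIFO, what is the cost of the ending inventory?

Nov 7, 149 sold [LIFO — newest first]: 149 @ $14.30 = $2,130.70
Nov 10, 131 sold [LIFO — newest first]: 131 @ $16.90 = $2,213.90
Nov 16, 73 sold [LIFO — newest first]: 73 @ $17.20 = $1,255.60
Total COGS = $2,130.70 + $2,213.90 + $1,255.60 = $5,600.20
Ending inventory: 36 @ $14.70 + 21 @ $14.30 + 63 @ $16.90 + 172 @ $17.20 + 121 @ $13.20 + 82 @ $17.65 = $7,897.10
Check: goods available $13,497.30 = COGS $5,600.20 + ending $7,897.10

Ending inventory = $7,897.10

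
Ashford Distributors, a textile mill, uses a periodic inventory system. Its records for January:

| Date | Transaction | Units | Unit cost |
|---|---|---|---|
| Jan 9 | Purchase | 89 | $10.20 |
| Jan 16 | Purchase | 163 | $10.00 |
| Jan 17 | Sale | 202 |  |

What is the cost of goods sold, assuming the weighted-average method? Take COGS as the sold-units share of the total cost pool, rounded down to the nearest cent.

Jan 17, sell 202: 202/252 × $2,537.80 → $2,034.26
Ending inventory (cost pool remaining) = $503.54
Check: goods available $2,537.80 = COGS $2,034.26 + ending $503.54

COGS = $2,034.26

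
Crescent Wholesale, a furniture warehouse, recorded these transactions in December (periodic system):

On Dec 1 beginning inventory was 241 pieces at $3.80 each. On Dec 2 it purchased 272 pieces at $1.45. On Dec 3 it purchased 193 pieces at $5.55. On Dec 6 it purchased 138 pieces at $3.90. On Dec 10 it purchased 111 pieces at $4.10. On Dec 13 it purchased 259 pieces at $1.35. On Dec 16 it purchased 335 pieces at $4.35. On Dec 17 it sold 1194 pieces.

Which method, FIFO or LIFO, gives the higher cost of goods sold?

LIFO

FIFO COGS: 241 @ $3.80 + 272 @ $1.45 + 193 @ $5.55 + 138 @ $3.90 + 111 @ $4.10 + 239 @ $1.35 = $3,697.30
LIFO COGS: 335 @ $4.35 + 259 @ $1.35 + 111 @ $4.10 + 138 @ $3.90 + 193 @ $5.55 + 158 @ $1.45 = $4,100.45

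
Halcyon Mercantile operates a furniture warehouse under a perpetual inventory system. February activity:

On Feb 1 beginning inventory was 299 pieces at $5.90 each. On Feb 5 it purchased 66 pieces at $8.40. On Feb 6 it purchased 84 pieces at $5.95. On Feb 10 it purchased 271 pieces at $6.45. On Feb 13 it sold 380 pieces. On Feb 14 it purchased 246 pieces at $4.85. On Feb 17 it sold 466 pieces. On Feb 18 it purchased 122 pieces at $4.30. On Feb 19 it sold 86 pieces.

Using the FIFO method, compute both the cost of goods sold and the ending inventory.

COGS = $5,594.45; ending inventory = $689.50

Feb 13, 380 sold [FIFO — oldest first]: 299 @ $5.90 + 66 @ $8.40 + 15 @ $5.95 = $2,407.75
Feb 17, 466 sold [FIFO — oldest first]: 69 @ $5.95 + 271 @ $6.45 + 126 @ $4.85 = $2,769.60
Feb 19, 86 sold [FIFO — oldest first]: 86 @ $4.85 = $417.10
Total COGS = $2,407.75 + $2,769.60 + $417.10 = $5,594.45
Ending inventory: 34 @ $4.85 + 122 @ $4.30 = $689.50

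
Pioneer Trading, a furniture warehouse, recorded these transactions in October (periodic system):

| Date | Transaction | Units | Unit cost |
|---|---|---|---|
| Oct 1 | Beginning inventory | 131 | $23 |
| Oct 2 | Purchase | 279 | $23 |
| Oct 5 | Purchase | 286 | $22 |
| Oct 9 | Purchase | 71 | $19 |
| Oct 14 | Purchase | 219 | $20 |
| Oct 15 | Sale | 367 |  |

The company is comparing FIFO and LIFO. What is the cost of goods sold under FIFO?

FIFO COGS: 131 @ $23 + 236 @ $23 = $8,441
LIFO COGS: 219 @ $20 + 71 @ $19 + 77 @ $22 = $7,423

COGS = $8,441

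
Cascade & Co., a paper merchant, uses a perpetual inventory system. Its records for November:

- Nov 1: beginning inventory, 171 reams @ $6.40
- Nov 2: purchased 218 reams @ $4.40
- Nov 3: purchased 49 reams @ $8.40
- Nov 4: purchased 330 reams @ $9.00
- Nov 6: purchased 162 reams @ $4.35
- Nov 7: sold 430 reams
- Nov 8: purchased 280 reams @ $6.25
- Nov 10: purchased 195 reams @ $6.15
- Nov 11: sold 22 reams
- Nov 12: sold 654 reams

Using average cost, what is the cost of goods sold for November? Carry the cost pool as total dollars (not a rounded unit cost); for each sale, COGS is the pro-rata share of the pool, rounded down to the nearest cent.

COGS = $7,172.39

After Nov 1: 171 on hand, pool $1,094.40 (≈ $6.4000 each)
After Nov 2: 389 on hand, pool $2,053.60 (≈ $5.2792 each)
After Nov 3: 438 on hand, pool $2,465.20 (≈ $5.6283 each)
After Nov 4: 768 on hand, pool $5,435.20 (≈ $7.0771 each)
After Nov 6: 930 on hand, pool $6,139.90 (≈ $6.6020 each)
Nov 7, sell 430: 430/930 × $6,139.90 → $2,838.87
After Nov 8: 780 on hand, pool $5,051.03 (≈ $6.4757 each)
After Nov 10: 975 on hand, pool $6,250.28 (≈ $6.4105 each)
Nov 11, sell 22: 22/975 × $6,250.28 → $141.03
Nov 12, sell 654: 654/953 × $6,109.25 → $4,192.49
Total COGS = $2,838.87 + $141.03 + $4,192.49 = $7,172.39
Ending inventory (cost pool remaining) = $1,916.76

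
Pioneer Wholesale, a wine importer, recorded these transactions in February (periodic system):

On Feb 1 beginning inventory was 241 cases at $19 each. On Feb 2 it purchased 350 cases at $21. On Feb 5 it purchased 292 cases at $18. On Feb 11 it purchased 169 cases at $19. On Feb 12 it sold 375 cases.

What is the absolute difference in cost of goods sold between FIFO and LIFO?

$474

FIFO COGS: 241 @ $19 + 134 @ $21 = $7,393
LIFO COGS: 169 @ $19 + 206 @ $18 = $6,919
Difference = |$7,393 − $6,919| = $474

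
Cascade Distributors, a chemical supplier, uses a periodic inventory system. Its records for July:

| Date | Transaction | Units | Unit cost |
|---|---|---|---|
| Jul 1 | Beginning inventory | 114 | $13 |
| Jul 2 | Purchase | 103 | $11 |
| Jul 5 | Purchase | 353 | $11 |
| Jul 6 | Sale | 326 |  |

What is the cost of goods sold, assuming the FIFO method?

Jul 6, 326 sold [FIFO — oldest first]: 114 @ $13 + 103 @ $11 + 109 @ $11 = $3,814
Ending inventory: 244 @ $11 = $2,684

COGS = $3,814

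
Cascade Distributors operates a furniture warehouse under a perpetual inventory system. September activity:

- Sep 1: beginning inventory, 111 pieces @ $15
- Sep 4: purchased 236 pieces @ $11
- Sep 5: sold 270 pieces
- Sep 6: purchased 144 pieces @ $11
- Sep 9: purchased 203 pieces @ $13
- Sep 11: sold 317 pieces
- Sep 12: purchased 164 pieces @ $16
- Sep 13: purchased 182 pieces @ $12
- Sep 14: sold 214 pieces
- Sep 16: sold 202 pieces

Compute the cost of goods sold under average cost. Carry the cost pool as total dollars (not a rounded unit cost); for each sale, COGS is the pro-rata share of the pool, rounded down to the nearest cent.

COGS = $12,792.75

After Sep 1: 111 on hand, pool $1,665.00 (≈ $15.0000 each)
After Sep 4: 347 on hand, pool $4,261.00 (≈ $12.2795 each)
Sep 5, sell 270: 270/347 × $4,261.00 → $3,315.47
After Sep 6: 221 on hand, pool $2,529.53 (≈ $11.4458 each)
After Sep 9: 424 on hand, pool $5,168.53 (≈ $12.1899 each)
Sep 11, sell 317: 317/424 × $5,168.53 → $3,864.20
After Sep 12: 271 on hand, pool $3,928.33 (≈ $14.4957 each)
After Sep 13: 453 on hand, pool $6,112.33 (≈ $13.4930 each)
Sep 14, sell 214: 214/453 × $6,112.33 → $2,887.50
Sep 16, sell 202: 202/239 × $3,224.83 → $2,725.58
Total COGS = $3,315.47 + $3,864.20 + $2,887.50 + $2,725.58 = $12,792.75
Ending inventory (cost pool remaining) = $499.25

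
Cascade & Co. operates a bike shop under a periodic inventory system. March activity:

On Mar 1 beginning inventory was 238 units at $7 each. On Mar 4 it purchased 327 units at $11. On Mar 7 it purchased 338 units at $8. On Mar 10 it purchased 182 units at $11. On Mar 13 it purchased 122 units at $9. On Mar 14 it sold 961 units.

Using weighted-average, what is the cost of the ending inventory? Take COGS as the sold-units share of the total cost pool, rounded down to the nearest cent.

Ending inventory = $2,255.58

Mar 14, sell 961: 961/1207 × $11,067.00 → $8,811.42
Ending inventory (cost pool remaining) = $2,255.58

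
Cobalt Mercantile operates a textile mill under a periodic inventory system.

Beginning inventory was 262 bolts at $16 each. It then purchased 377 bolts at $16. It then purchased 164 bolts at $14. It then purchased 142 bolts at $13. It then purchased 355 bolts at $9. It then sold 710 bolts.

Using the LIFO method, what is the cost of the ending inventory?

Ending inventory = $9,440

Sale 1 (710) [LIFO — newest first]: 355 @ $9 + 142 @ $13 + 164 @ $14 + 49 @ $16 = $8,121
Ending inventory: 262 @ $16 + 328 @ $16 = $9,440
Check: goods available $17,561 = COGS $8,121 + ending $9,440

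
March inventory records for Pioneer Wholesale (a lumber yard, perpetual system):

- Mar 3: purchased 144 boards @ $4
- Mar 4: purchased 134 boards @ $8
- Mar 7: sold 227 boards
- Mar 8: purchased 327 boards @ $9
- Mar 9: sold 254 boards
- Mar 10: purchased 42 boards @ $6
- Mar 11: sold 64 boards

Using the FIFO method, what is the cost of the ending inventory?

Mar 7, 227 sold [FIFO — oldest first]: 144 @ $4 + 83 @ $8 = $1,240
Mar 9, 254 sold [FIFO — oldest first]: 51 @ $8 + 203 @ $9 = $2,235
Mar 11, 64 sold [FIFO — oldest first]: 64 @ $9 = $576
Total COGS = $1,240 + $2,235 + $576 = $4,051
Ending inventory: 60 @ $9 + 42 @ $6 = $792

Ending inventory = $792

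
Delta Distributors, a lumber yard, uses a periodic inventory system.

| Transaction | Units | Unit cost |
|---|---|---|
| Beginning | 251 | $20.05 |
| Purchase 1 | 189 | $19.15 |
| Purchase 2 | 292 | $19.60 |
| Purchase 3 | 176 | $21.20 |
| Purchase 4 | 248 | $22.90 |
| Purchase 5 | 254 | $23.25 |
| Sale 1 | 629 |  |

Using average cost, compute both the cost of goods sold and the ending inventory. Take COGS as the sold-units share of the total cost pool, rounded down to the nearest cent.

COGS = $13,245.13; ending inventory = $16,445.87

Sale 1, sell 629: 629/1410 × $29,691.00 → $13,245.13
Ending inventory (cost pool remaining) = $16,445.87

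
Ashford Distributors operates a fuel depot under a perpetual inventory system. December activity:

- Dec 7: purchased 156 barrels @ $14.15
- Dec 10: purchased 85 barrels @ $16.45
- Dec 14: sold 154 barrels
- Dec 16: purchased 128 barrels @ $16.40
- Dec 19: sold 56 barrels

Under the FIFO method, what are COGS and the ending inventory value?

COGS = $3,095.70; ending inventory = $2,609.15

Dec 14, 154 sold [FIFO — oldest first]: 154 @ $14.15 = $2,179.10
Dec 19, 56 sold [FIFO — oldest first]: 2 @ $14.15 + 54 @ $16.45 = $916.60
Total COGS = $2,179.10 + $916.60 = $3,095.70
Ending inventory: 31 @ $16.45 + 128 @ $16.40 = $2,609.15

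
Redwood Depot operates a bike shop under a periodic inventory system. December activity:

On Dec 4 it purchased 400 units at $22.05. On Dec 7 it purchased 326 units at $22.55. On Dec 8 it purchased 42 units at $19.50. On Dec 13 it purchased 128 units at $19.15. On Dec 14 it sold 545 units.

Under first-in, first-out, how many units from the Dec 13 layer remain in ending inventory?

128

Dec 14, 545 sold [FIFO — oldest first]: 400 @ $22.05 + 145 @ $22.55 = $12,089.75
Ending inventory: 181 @ $22.55 + 42 @ $19.50 + 128 @ $19.15 = $7,351.75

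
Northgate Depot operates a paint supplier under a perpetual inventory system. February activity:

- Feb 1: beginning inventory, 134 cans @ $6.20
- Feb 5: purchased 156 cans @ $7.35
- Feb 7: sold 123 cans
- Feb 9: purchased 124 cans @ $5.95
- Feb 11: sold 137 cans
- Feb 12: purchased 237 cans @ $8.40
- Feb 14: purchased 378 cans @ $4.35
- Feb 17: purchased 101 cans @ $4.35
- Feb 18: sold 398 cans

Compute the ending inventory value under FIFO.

Feb 7, 123 sold [FIFO — oldest first]: 123 @ $6.20 = $762.60
Feb 11, 137 sold [FIFO — oldest first]: 11 @ $6.20 + 126 @ $7.35 = $994.30
Feb 18, 398 sold [FIFO — oldest first]: 30 @ $7.35 + 124 @ $5.95 + 237 @ $8.40 + 7 @ $4.35 = $2,979.55
Total COGS = $762.60 + $994.30 + $2,979.55 = $4,736.45
Ending inventory: 371 @ $4.35 + 101 @ $4.35 = $2,053.20

Ending inventory = $2,053.20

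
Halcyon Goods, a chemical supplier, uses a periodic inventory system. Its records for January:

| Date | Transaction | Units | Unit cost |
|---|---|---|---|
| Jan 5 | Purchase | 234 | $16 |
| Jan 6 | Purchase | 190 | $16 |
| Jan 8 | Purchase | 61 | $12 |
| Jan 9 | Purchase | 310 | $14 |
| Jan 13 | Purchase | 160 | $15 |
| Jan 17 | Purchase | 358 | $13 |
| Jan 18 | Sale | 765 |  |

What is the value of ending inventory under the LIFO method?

Ending inventory = $8,398

Jan 18, 765 sold [LIFO — newest first]: 358 @ $13 + 160 @ $15 + 247 @ $14 = $10,512
Ending inventory: 234 @ $16 + 190 @ $16 + 61 @ $12 + 63 @ $14 = $8,398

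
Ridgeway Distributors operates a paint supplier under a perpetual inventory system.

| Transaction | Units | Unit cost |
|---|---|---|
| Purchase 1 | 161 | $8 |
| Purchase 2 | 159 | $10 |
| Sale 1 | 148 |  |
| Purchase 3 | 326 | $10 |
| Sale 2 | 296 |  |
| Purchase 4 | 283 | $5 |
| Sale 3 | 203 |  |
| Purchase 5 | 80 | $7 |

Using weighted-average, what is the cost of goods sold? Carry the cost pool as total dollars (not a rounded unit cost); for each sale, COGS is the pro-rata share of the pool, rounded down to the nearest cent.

COGS = $5,596.55

After Purchase 1: 161 on hand, pool $1,288.00 (≈ $8.0000 each)
After Purchase 2: 320 on hand, pool $2,878.00 (≈ $8.9938 each)
Sale 1, sell 148: 148/320 × $2,878.00 → $1,331.07
After Purchase 3: 498 on hand, pool $4,806.93 (≈ $9.6525 each)
Sale 2, sell 296: 296/498 × $4,806.93 → $2,857.13
After Purchase 4: 485 on hand, pool $3,364.80 (≈ $6.9377 each)
Sale 3, sell 203: 203/485 × $3,364.80 → $1,408.35
After Purchase 5: 362 on hand, pool $2,516.45 (≈ $6.9515 each)
Total COGS = $1,331.07 + $2,857.13 + $1,408.35 = $5,596.55
Ending inventory (cost pool remaining) = $2,516.45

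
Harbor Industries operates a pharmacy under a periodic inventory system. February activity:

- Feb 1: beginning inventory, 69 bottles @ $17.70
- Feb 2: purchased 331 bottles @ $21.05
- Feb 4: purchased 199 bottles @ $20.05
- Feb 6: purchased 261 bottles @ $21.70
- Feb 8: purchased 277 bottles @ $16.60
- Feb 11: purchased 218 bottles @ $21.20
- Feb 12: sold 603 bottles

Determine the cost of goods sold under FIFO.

COGS = $12,265.60

Feb 12, 603 sold [FIFO — oldest first]: 69 @ $17.70 + 331 @ $21.05 + 199 @ $20.05 + 4 @ $21.70 = $12,265.60
Ending inventory: 257 @ $21.70 + 277 @ $16.60 + 218 @ $21.20 = $14,796.70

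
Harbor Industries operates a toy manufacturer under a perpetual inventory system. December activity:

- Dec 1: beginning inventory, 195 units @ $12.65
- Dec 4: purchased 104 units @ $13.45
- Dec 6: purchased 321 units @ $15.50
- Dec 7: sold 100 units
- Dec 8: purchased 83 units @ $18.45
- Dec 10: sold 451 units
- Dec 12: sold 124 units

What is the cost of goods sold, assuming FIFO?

COGS = $9,855.80

Dec 7, 100 sold [FIFO — oldest first]: 100 @ $12.65 = $1,265.00
Dec 10, 451 sold [FIFO — oldest first]: 95 @ $12.65 + 104 @ $13.45 + 252 @ $15.50 = $6,506.55
Dec 12, 124 sold [FIFO — oldest first]: 69 @ $15.50 + 55 @ $18.45 = $2,084.25
Total COGS = $1,265.00 + $6,506.55 + $2,084.25 = $9,855.80
Ending inventory: 28 @ $18.45 = $516.60
Check: goods available $10,372.40 = COGS $9,855.80 + ending $516.60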